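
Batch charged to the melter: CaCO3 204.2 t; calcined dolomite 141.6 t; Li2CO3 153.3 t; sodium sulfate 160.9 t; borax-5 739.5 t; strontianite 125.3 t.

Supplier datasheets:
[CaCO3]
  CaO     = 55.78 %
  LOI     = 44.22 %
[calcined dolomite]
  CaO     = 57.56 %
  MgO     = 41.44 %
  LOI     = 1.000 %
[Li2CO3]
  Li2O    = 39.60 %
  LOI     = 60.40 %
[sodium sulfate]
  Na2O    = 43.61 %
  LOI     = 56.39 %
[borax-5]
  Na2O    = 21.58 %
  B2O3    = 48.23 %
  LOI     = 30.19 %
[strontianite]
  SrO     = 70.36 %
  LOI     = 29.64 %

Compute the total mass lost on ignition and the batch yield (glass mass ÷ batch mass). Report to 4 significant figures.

LOI loss = 535.4 t; glass = 989.4 t; yield = 64.89%

Values along the way appear (rounded to four significant digits) alongside each step; all arithmetic holds full float precision in every operation — exactly one rounding is applied to each reported number. All derived quantities (the yield, the six compositions, net glass mass, totals, ignition loss) are recomputed in exact precision starting from the weights per 989.4 t of glass precisely as stated by problem or answer.
Per-material ignition loss:
  CaCO3: 204.2 × 0.4422 = 90.30 t
  calcined dolomite: 141.6 × 0.01000 = 1.416 t
  Li2CO3: 153.3 × 0.6040 = 92.59 t
  sodium sulfate: 160.9 × 0.5639 = 90.73 t
  borax-5: 739.5 × 0.3019 = 223.3 t
  strontianite: 125.3 × 0.2964 = 37.14 t
Total LOI = 535.4 t
Glass = batch − LOI = 1525 − 535.4 = 989.4 t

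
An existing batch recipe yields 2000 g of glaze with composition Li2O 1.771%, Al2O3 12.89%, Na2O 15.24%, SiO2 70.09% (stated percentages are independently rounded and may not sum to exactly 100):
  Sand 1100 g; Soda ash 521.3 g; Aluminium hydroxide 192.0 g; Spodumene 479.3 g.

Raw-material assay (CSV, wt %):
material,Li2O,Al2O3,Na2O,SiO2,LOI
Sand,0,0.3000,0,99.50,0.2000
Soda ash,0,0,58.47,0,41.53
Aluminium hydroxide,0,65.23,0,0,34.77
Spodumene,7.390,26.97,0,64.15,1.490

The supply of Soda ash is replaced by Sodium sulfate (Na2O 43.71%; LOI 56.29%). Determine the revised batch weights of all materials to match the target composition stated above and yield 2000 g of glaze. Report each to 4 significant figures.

Revised batch per 2000 g glaze:
  Sand: 1100 g
  Sodium sulfate: 697.3 g
  Aluminium hydroxide: 192.0 g
  Spodumene: 479.3 g
Total batch = 2469 g; LOI loss = 468.6 g

The working math carries full precision at each step. In-progress results are shown rounded to four significant digits alongside each step; each reported figure is rounded once only. The derived quantities (the four compositions, net glass mass, ignition loss, the totals, the yield) are rebuilt at exact precision using the weight values for 2000 g of glass precisely as stated by the problem or the answer.
Oxide mass targets, per 2000 g glaze:
  Li2O: 1.771% × 2000 = 35.42 g
  Al2O3: 12.89% × 2000 = 257.8 g
  Na2O: 15.24% × 2000 = 304.8 g
  SiO2: 70.09% × 2000 = 1402 g
Per-oxide balance check using the reported weights, per the basis as stated (summed amounts equal target values exact up to rounding of places):
  Li2O: 479.3·0.07390 = 35.42 g (target 35.42 g)
  Al2O3: 1100·0.003000 + 192.0·0.6523 + 479.3·0.2697 = 257.8 g (target 257.8 g)
  Na2O: 697.3·0.4371 = 304.8 g (target 304.8 g)
  SiO2: 1100·0.9950 + 479.3·0.6415 = 1402 g (target 1402 g)
Glass-mass closure: total batch − LOI = 2000 g (targets for the oxides total 2000 g; with the basis standing at 2000 g — gaps are rounding artifacts).
Whole-batch sum: Σ batch = 2469 g; loss to ignition Σ batch·LOI = 468.6 g; glass ÷ batch gives a yield of 81.02%.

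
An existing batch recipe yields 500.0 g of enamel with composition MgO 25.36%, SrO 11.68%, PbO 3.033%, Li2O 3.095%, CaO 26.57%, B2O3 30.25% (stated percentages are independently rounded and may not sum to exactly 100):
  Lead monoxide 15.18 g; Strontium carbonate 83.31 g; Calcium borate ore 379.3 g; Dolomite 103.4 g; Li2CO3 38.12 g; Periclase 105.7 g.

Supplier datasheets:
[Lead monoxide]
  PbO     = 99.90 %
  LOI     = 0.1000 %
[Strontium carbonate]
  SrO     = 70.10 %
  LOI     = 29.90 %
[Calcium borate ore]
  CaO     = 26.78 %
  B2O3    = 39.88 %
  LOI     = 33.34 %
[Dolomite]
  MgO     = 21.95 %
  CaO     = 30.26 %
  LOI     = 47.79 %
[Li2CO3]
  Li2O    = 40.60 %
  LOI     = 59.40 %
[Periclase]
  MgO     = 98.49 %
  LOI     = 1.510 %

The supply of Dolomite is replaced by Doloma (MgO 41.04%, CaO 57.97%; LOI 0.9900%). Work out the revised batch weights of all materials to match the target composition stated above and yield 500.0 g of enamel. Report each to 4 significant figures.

Revised batch per 500.0 g enamel:
  Lead monoxide: 15.18 g
  Strontium carbonate: 83.31 g
  Calcium borate ore: 379.3 g
  Doloma: 53.96 g
  Li2CO3: 38.12 g
  Periclase: 106.3 g
Total batch = 676.2 g; LOI loss = 176.2 g

Working values are shown rounded to four significant figures across the worked steps; each numeric step keeps full float precision from start to finish. Every reported result is rounded just once — the derived quantities, including yield, six oxide percentages, the totals, glass mass, LOI, are recomputed starting from the weights for 500.0 g of glass in full precision, as given in the question or the answer.
Target oxide masses per 500.0 g enamel:
  MgO: 25.36% × 500.0 = 126.8 g
  SrO: 11.68% × 500.0 = 58.40 g
  PbO: 3.033% × 500.0 = 15.16 g
  Li2O: 3.095% × 500.0 = 15.48 g
  CaO: 26.57% × 500.0 = 132.8 g
  B2O3: 30.25% × 500.0 = 151.2 g
A balance pass over the oxides, working from each reported weight, versus the basis set out (summed amounts equal target values within answer rounding):
  MgO: 53.96·0.4104 + 106.3·0.9849 = 126.8 g (target 126.8 g)
  SrO: 83.31·0.7010 = 58.40 g (target 58.40 g)
  PbO: 15.18·0.9990 = 15.16 g (target 15.16 g)
  Li2O: 38.12·0.4060 = 15.48 g (target 15.48 g)
  CaO: 379.3·0.2678 + 53.96·0.5797 = 132.9 g (target 132.8 g)
  B2O3: 379.3·0.3988 = 151.3 g (target 151.2 g)
Glass mass check: whole batch net of LOI = 500.0 g (targets for the oxides total 499.9 g; with the basis standing at 500.0 g — any gap is answer rounding).
Total batch = Σ batch = 676.2 g; loss to ignition Σ batch·LOI = 176.2 g; as yield: glass ÷ batch → 73.95%.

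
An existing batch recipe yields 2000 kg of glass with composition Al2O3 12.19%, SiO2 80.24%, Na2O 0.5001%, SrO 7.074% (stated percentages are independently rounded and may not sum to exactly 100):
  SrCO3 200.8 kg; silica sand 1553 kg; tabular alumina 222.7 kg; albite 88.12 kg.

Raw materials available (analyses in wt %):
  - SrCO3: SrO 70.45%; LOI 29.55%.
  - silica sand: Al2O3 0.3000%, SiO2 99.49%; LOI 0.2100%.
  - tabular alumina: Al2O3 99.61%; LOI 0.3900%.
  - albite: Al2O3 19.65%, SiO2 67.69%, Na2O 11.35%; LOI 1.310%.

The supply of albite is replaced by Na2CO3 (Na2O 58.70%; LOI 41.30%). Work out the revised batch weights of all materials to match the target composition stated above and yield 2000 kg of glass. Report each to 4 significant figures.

All arithmetic maintains full precision at every stage; in-progress results are displayed (rounded to four significant figures) within the worked lines — exactly one rounding goes into each reported value; the derived quantities are computed at exact precision (the totals, the four compositions, LOI, glass mass, yield) using the weight values for 2000 kg of glass, as they appear in question or answer.
Oxide-by-oxide targets in 2000 kg glass:
  Al2O3: 12.19% × 2000 = 243.8 kg
  SiO2: 80.24% × 2000 = 1605 kg
  Na2O: 0.5001% × 2000 = 10.00 kg
  SrO: 7.074% × 2000 = 141.5 kg
Balance tally, oxide-wise, using the reported weights, relative to the basis at hand (oxide sums agree with the targets once rounding is allowed for):
  Al2O3: 1613·0.003000 + 239.9·0.9961 = 243.8 kg (target 243.8 kg)
  SiO2: 1613·0.9949 = 1605 kg (target 1605 kg)
  Na2O: 17.04·0.5870 = 10.00 kg (target 10.00 kg)
  SrO: 200.8·0.7045 = 141.5 kg (target 141.5 kg)
Glass-mass bookkeeping: whole batch net of LOI = 2000 kg (targets for the oxides total 2000 kg; with the basis standing at 2000 kg — differing by rounding only).
Whole-batch sum: Σ batch = 2071 kg; LOI removed, Σ of batch·LOI: 70.70 kg; yield = glass ÷ total batch = 96.59%.

Revised batch per 2000 kg glass:
  SrCO3: 200.8 kg
  silica sand: 1613 kg
  tabular alumina: 239.9 kg
  Na2CO3: 17.04 kg
Total batch = 2071 kg; LOI loss = 70.70 kg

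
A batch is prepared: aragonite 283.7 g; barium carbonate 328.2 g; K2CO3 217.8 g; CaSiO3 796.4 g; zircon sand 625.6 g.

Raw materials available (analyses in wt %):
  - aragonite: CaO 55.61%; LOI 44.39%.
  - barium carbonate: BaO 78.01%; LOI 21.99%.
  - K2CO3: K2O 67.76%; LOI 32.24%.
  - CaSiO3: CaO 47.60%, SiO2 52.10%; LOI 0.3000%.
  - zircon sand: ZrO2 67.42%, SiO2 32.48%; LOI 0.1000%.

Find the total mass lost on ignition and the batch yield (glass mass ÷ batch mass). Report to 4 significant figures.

The whole derivation maintains exact precision in every operation. Working values are printed, rounded to 4 significant figures, across the worked steps; exactly one rounding goes into every reported number — derived quantities, which include yield, totals, net glass mass, ignition loss, five oxide percentages, are recomputed at full float precision, as they appear in the problem or answer text, from the weighed amounts on 1980 g of glass.
Each material's LOI contribution:
  aragonite: 283.7 × 0.4439 = 125.9 g
  barium carbonate: 328.2 × 0.2199 = 72.17 g
  K2CO3: 217.8 × 0.3224 = 70.22 g
  CaSiO3: 796.4 × 0.003000 = 2.389 g
  zircon sand: 625.6 × 0.001000 = 0.6256 g
Total LOI = 271.3 g
Glass = batch − LOI = 2252 − 271.3 = 1980 g

LOI loss = 271.3 g; glass = 1980 g; yield = 87.95%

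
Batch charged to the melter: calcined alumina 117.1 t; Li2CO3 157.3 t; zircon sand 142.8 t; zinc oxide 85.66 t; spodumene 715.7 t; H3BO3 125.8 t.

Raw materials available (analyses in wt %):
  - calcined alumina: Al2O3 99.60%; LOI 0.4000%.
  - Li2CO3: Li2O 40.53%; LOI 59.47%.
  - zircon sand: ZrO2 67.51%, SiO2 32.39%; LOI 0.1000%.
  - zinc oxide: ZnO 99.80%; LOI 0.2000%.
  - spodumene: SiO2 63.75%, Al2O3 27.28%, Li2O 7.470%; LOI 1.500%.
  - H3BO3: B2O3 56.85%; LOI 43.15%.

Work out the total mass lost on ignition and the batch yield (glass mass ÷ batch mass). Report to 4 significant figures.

LOI loss = 159.3 t; glass = 1185 t; yield = 88.15%

In-progress results are displayed rounded off to 4 significant figures within the worked lines — each numeric step maintains full float precision at all times; every reported number takes just one rounding — derived quantities are rebuilt in exact precision (glass mass, ignition loss, the yield, totals, the six compositions) using the weight values for 1185 t of glass, precisely as stated by the problem or the answer.
LOI of each material in turn:
  calcined alumina: 117.1 × 0.004000 = 0.4684 t
  Li2CO3: 157.3 × 0.5947 = 93.55 t
  zircon sand: 142.8 × 0.001000 = 0.1428 t
  zinc oxide: 85.66 × 0.002000 = 0.1713 t
  spodumene: 715.7 × 0.01500 = 10.74 t
  H3BO3: 125.8 × 0.4315 = 54.28 t
Total LOI = 159.3 t
Glass = batch − LOI = 1344 − 159.3 = 1185 t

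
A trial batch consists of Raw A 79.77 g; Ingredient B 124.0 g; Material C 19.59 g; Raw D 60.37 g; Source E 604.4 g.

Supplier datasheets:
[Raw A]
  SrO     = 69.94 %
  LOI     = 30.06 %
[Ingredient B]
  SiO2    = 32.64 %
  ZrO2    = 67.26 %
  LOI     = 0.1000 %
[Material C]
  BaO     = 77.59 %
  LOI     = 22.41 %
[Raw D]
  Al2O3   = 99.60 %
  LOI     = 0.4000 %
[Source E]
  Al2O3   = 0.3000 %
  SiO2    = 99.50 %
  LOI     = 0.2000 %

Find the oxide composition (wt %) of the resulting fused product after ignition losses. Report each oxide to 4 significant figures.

Glass mass = 858.2 g (batch 888.1 − LOI 29.94).
Composition: SrO 6.501%, Al2O3 7.218%, SiO2 74.79%, ZrO2 9.718%, BaO 1.771%

In-progress results are printed rounded to 4 significant figures on the page — the working math maintains full precision in every operation. Every reported result is rounded once only. All derived quantities, including LOI, the yield, the totals, net glass mass, five oxide percentages, are rebuilt from the batch weights at 858.2 g of glass at full precision as quoted within question or answer.
What the batch supplies per oxide:
  SrO: 79.77·0.6994 = 55.79 g
  Al2O3: 60.37·0.9960 + 604.4·0.003000 = 61.94 g
  SiO2: 124.0·0.3264 + 604.4·0.9950 = 641.9 g
  ZrO2: 124.0·0.6726 = 83.40 g
  BaO: 19.59·0.7759 = 15.20 g
LOI: 79.77·0.3006 + 124.0·0.001000 + 19.59·0.2241 + 60.37·0.004000 + 604.4·0.002000 = 29.94 g
Glass mass = batch − LOI = 888.1 − 29.94 = 858.2 g (= Σ oxide masses)
wt % = 100 × oxide mass / glass mass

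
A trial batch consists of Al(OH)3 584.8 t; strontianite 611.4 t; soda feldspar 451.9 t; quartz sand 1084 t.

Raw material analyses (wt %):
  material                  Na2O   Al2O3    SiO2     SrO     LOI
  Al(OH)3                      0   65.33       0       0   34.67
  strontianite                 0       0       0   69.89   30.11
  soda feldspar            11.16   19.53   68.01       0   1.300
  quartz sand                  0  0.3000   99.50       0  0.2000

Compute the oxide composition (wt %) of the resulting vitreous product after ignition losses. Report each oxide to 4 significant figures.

Each numeric step holds full precision at each step — the intermediate values appear, rounded to 4 significant figures, alongside each step; each reported value takes just one rounding. The derived quantities, including glass mass, four oxide percentages, yield, ignition loss, the totals, are rebuilt from the batch weights for 2337 t of glass in full precision exactly as shown in question or answer.
Delivered oxide masses:
  Na2O: 451.9·0.1116 = 50.43 t
  Al2O3: 584.8·0.6533 + 451.9·0.1953 + 1084·0.003000 = 473.6 t
  SiO2: 451.9·0.6801 + 1084·0.9950 = 1386 t
  SrO: 611.4·0.6989 = 427.3 t
LOI: 584.8·0.3467 + 611.4·0.3011 + 451.9·0.01300 + 1084·0.002000 = 394.9 t
Net of LOI, the glass mass = 2732 − 394.9 = 2337 t (consistent with Σ oxide mass)
percent by weight: oxide/glass ×100

Glass mass = 2337 t (batch 2732 − LOI 394.9).
Composition: Na2O 2.158%, Al2O3 20.26%, SiO2 59.30%, SrO 18.28%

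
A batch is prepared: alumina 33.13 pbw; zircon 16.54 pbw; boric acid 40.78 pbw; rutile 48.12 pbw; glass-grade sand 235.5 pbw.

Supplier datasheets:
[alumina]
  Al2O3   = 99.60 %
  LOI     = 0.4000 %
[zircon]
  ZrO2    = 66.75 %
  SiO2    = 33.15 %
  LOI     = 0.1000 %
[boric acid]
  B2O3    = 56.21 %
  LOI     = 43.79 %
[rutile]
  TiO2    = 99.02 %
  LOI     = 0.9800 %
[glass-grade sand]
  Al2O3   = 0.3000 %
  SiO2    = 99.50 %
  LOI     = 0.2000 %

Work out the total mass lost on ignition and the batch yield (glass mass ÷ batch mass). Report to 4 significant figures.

Rounding to 4 significant figures applies to each in-between result as printed. Exact precision is carried at each step. Every reported number takes exactly one rounding; the derived quantities are rebuilt from the weighed amounts for 355.1 pbw of glass at full precision (yield, LOI, the five compositions, glass mass, totals), precisely as stated by problem or answer.
Each material's LOI contribution:
  alumina: 33.13 × 0.004000 = 0.1325 pbw
  zircon: 16.54 × 0.001000 = 0.01654 pbw
  boric acid: 40.78 × 0.4379 = 17.86 pbw
  rutile: 48.12 × 0.009800 = 0.4716 pbw
  glass-grade sand: 235.5 × 0.002000 = 0.4710 pbw
Total LOI = 18.95 pbw
Glass = batch − LOI = 374.1 − 18.95 = 355.1 pbw

LOI loss = 18.95 pbw; glass = 355.1 pbw; yield = 94.93%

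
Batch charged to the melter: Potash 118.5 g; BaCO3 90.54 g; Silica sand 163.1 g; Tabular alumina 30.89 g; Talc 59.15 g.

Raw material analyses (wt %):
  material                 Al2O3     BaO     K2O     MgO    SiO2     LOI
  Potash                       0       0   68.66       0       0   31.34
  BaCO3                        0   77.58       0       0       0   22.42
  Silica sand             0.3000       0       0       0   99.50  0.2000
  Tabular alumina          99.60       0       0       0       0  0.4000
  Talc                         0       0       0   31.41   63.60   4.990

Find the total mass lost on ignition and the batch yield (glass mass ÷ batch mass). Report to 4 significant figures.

Values along the way appear rounded to four significant figures in the working. All internal work keeps exact precision from start to finish. A single rounding produces every reported figure — the derived quantities, including totals, the yield, glass mass, ignition loss, the five compositions, are computed from the weighed amounts for 401.3 g of glass in full precision, exactly as printed in the problem or the answer.
Loss on ignition, line by line:
  Potash: 118.5 × 0.3134 = 37.14 g
  BaCO3: 90.54 × 0.2242 = 20.30 g
  Silica sand: 163.1 × 0.002000 = 0.3262 g
  Tabular alumina: 30.89 × 0.004000 = 0.1236 g
  Talc: 59.15 × 0.04990 = 2.952 g
Total LOI = 60.84 g
Glass = batch − LOI = 462.2 − 60.84 = 401.3 g

LOI loss = 60.84 g; glass = 401.3 g; yield = 86.84%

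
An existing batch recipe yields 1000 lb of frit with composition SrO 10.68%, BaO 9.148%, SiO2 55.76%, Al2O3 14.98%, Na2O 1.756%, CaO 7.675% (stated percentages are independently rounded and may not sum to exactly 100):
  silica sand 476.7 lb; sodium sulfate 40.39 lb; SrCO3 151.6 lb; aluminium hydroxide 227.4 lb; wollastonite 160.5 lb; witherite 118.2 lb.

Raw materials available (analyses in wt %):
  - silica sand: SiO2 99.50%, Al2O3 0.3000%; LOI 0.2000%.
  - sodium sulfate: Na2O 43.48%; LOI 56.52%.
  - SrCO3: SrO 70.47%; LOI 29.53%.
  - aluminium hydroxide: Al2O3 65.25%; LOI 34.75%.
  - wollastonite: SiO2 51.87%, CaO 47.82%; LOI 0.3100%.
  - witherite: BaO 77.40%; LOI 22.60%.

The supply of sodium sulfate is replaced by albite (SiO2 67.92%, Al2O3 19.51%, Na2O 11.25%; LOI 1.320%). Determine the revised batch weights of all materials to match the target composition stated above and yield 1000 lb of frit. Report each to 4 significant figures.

Revised batch per 1000 lb frit:
  silica sand: 370.2 lb
  albite: 156.1 lb
  SrCO3: 151.6 lb
  aluminium hydroxide: 181.2 lb
  wollastonite: 160.5 lb
  witherite: 118.2 lb
Total batch = 1138 lb; LOI loss = 137.7 lb

Rounding to 4 significant figures governs each intermediate as printed — the working math keeps full precision throughout. Each reported figure is rounded exactly once; the derived quantities are computed at full float precision (the totals, LOI, glass mass, the yield, the six compositions) starting from the weights at 1000 lb of glass, precisely as stated by either problem or answer.
Target oxide masses per 1000 lb frit:
  SrO: 10.68% × 1000 = 106.8 lb
  BaO: 9.148% × 1000 = 91.48 lb
  SiO2: 55.76% × 1000 = 557.6 lb
  Al2O3: 14.98% × 1000 = 149.8 lb
  Na2O: 1.756% × 1000 = 17.56 lb
  CaO: 7.675% × 1000 = 76.75 lb
A balance pass over the oxides, with the batch weights as given, on the stated basis (each sum matches its target mass up to rounding of the answer):
  SrO: 151.6·0.7047 = 106.8 lb (target 106.8 lb)
  BaO: 118.2·0.7740 = 91.49 lb (target 91.48 lb)
  SiO2: 370.2·0.9950 + 156.1·0.6792 + 160.5·0.5187 = 557.6 lb (target 557.6 lb)
  Al2O3: 370.2·0.003000 + 156.1·0.1951 + 181.2·0.6525 = 149.8 lb (target 149.8 lb)
  Na2O: 156.1·0.1125 = 17.56 lb (target 17.56 lb)
  CaO: 160.5·0.4782 = 76.75 lb (target 76.75 lb)
Glass mass check: Σ batch − LOI loss = 1000 lb (per-oxide target masses sum to 1000 lb; the stated basis being 1000 lb — a pure rounding effect).
Batch total: Σ batch = 1138 lb; ignition loss, Σ(batch × LOI) = 137.7 lb; glass ÷ batch gives a yield of 87.89%.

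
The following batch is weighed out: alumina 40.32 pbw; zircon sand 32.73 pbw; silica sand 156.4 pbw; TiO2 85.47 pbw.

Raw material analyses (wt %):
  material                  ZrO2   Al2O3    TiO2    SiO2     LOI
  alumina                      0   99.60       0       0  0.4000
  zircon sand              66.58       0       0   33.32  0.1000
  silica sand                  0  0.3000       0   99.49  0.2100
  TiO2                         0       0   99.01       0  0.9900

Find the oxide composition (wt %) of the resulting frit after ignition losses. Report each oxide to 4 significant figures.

Glass mass = 313.6 pbw (batch 314.9 − LOI 1.369).
Composition: ZrO2 6.950%, Al2O3 12.96%, TiO2 26.99%, SiO2 53.10%

The whole derivation runs at full float precision at each step; the intermediate values are displayed rounded to four significant digits across the worked steps; every reported value carries a single rounding — the derived quantities (the yield, LOI, the four compositions, glass mass, the totals) are recomputed in exact precision from the weighed amounts per 313.6 pbw of glass as quoted within either problem or answer.
What the batch supplies per oxide:
  ZrO2: 32.73·0.6658 = 21.79 pbw
  Al2O3: 40.32·0.9960 + 156.4·0.003000 = 40.63 pbw
  TiO2: 85.47·0.9901 = 84.62 pbw
  SiO2: 32.73·0.3332 + 156.4·0.9949 = 166.5 pbw
LOI: 40.32·0.004000 + 32.73·0.001000 + 156.4·0.002100 + 85.47·0.009900 = 1.369 pbw
Glass = total batch minus LOI = 314.9 − 1.369 = 313.6 pbw (consistent with Σ oxide mass)
percent by weight: oxide/glass ×100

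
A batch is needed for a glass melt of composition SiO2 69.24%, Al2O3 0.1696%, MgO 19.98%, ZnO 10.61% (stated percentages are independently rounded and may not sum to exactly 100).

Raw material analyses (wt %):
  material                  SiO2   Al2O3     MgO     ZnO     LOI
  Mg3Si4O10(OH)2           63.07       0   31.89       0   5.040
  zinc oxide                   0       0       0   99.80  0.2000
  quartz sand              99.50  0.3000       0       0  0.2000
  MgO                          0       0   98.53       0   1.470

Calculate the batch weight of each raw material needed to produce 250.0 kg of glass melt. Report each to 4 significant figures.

Mid-chain values are displayed with 4-significant-digit rounding in the printout; the working math holds full precision in all steps — exactly one rounding lands on each reported number; all derived quantities are recomputed from the weighed amounts for 250.0 kg of glass in full float precision (totals, the four compositions, yield, net glass mass, LOI) as quoted within the question or the answer.
The oxide mass targets at 250.0 kg glass melt:
  SiO2: 69.24% × 250.0 = 173.1 kg
  Al2O3: 0.1696% × 250.0 = 0.4240 kg
  MgO: 19.98% × 250.0 = 49.95 kg
  ZnO: 10.61% × 250.0 = 26.52 kg
Checking each oxide sum using the reported weights, on the stated basis (oxide sums agree with the targets exact up to rounding of places):
  SiO2: 51.49·0.6307 + 141.3·0.9950 = 173.1 kg (target 173.1 kg)
  Al2O3: 141.3·0.003000 = 0.4239 kg (target 0.4240 kg)
  MgO: 51.49·0.3189 + 34.03·0.9853 = 49.95 kg (target 49.95 kg)
  ZnO: 26.58·0.9980 = 26.53 kg (target 26.52 kg)
Auditing the glass mass value: batch Σ − ignition loss = 250.0 kg (summing oxide targets gives 250.0 kg; with the basis standing at 250.0 kg — rounding explains the deltas).
Batch grand total — Σ batch = 253.4 kg; the LOI term Σ batch·LOI equals 3.431 kg; as yield: glass ÷ batch → 98.65%.

Batch per 250.0 kg glass melt:
  Mg3Si4O10(OH)2: 51.49 kg
  zinc oxide: 26.58 kg
  quartz sand: 141.3 kg
  MgO: 34.03 kg
Total batch = 253.4 kg; LOI loss = 3.431 kg; yield = 98.65%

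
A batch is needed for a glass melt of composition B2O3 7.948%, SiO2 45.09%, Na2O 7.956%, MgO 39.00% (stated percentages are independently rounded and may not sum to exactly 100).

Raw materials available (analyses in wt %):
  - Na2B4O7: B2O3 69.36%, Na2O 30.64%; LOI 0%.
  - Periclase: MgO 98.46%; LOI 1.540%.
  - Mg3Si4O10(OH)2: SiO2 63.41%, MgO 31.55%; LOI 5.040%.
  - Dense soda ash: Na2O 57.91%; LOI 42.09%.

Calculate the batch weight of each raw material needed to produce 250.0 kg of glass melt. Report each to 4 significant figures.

Batch per 250.0 kg glass melt:
  Na2B4O7: 28.65 kg
  Periclase: 42.06 kg
  Mg3Si4O10(OH)2: 177.8 kg
  Dense soda ash: 19.19 kg
Total batch = 267.7 kg; LOI loss = 17.69 kg; yield = 93.39%

The intermediate values are displayed rounded off to 4 significant figures when written out — exact precision is kept through the solve. Exactly one rounding goes into each reported value — derived quantities, which include ignition loss, glass mass, four oxide percentages, yield, the totals, are recomputed in exact precision, as written in either problem or answer, from the weighed amounts at 250.0 kg of glass.
Target masses of each oxide per 250.0 kg glass melt:
  B2O3: 7.948% × 250.0 = 19.87 kg
  SiO2: 45.09% × 250.0 = 112.7 kg
  Na2O: 7.956% × 250.0 = 19.89 kg
  MgO: 39.00% × 250.0 = 97.50 kg
Checking each oxide sum applying the batch weights above, on the stated basis (oxide sums agree with the targets within answer rounding):
  B2O3: 28.65·0.6936 = 19.87 kg (target 19.87 kg)
  SiO2: 177.8·0.6341 = 112.7 kg (target 112.7 kg)
  Na2O: 28.65·0.3064 + 19.19·0.5791 = 19.89 kg (target 19.89 kg)
  MgO: 42.06·0.9846 + 177.8·0.3155 = 97.51 kg (target 97.50 kg)
Consistency of the glass mass: batch Σ − ignition loss = 250.0 kg (the targets, summed, come to 250.0 kg; stated basis 250.0 kg — gaps are rounding artifacts).
Batch grand total — Σ batch = 267.7 kg; LOI removed, Σ of batch·LOI: 17.69 kg; as yield: glass ÷ batch → 93.39%.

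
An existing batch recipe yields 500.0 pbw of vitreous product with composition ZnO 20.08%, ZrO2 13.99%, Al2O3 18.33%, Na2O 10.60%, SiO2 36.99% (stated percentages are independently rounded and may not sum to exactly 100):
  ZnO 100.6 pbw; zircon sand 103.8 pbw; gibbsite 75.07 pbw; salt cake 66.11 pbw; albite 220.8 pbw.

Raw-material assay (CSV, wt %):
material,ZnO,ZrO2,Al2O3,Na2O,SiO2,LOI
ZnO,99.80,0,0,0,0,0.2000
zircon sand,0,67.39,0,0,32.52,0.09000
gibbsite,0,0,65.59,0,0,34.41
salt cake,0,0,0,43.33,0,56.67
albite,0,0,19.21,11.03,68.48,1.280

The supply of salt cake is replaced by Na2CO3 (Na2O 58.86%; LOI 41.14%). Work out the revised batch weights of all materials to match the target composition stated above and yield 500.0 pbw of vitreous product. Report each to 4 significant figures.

Mid-chain values are displayed (rounded to four significant figures) when written out; the working math runs at exact precision throughout — every reported figure takes a single rounding; all derived quantities are re-derived starting from the weights on 500.0 pbw of glass at full float precision (the totals, ignition loss, the five compositions, the yield, glass mass) as set out in the problem or the answer.
Target oxide masses per 500.0 pbw vitreous product:
  ZnO: 20.08% × 500.0 = 100.4 pbw
  ZrO2: 13.99% × 500.0 = 69.95 pbw
  Al2O3: 18.33% × 500.0 = 91.65 pbw
  Na2O: 10.60% × 500.0 = 53.00 pbw
  SiO2: 36.99% × 500.0 = 185.0 pbw
Checking each oxide sum using the reported weights, at the basis given (summed amounts equal target values modulo rounding of the values):
  ZnO: 100.6·0.9980 = 100.4 pbw (target 100.4 pbw)
  ZrO2: 103.8·0.6739 = 69.95 pbw (target 69.95 pbw)
  Al2O3: 75.07·0.6559 + 220.8·0.1921 = 91.65 pbw (target 91.65 pbw)
  Na2O: 48.67·0.5886 + 220.8·0.1103 = 53.00 pbw (target 53.00 pbw)
  SiO2: 103.8·0.3252 + 220.8·0.6848 = 185.0 pbw (target 185.0 pbw)
Glass mass check: net batch after ignition = 500.0 pbw (the Σ of target masses is 500.0 pbw; against the stated basis, 500.0 pbw — rounding explains the deltas).
Summing the batch: Σ batch = 548.9 pbw; loss to ignition Σ batch·LOI = 48.98 pbw; yield: glass divided by total = 91.08%.

Revised batch per 500.0 pbw vitreous product:
  ZnO: 100.6 pbw
  zircon sand: 103.8 pbw
  gibbsite: 75.07 pbw
  Na2CO3: 48.67 pbw
  albite: 220.8 pbw
Total batch = 548.9 pbw; LOI loss = 48.98 pbw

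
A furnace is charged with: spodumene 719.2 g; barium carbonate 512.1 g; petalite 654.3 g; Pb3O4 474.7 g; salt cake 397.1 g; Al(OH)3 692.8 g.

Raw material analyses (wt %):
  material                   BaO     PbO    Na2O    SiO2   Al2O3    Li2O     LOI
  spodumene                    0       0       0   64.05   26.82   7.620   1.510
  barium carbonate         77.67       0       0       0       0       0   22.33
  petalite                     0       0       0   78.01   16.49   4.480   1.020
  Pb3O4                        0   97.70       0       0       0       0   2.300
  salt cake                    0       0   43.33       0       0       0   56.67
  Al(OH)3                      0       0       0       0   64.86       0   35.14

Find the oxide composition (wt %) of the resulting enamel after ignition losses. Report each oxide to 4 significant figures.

Values along the way are shown rounded to 4 significant figures alongside each step; the working math keeps full precision at each step; a single rounding completes every reported value; derived quantities are computed at full float precision (glass mass, ignition loss, yield, six oxide percentages, the totals) using the weight values at 2839 g of glass, exactly as printed in the problem or the answer.
Mass of each oxide from the mix:
  BaO: 512.1·0.7767 = 397.7 g
  PbO: 474.7·0.9770 = 463.8 g
  Na2O: 397.1·0.4333 = 172.1 g
  SiO2: 719.2·0.6405 + 654.3·0.7801 = 971.1 g
  Al2O3: 719.2·0.2682 + 654.3·0.1649 + 692.8·0.6486 = 750.1 g
  Li2O: 719.2·0.07620 + 654.3·0.04480 = 84.12 g
LOI: 719.2·0.01510 + 512.1·0.2233 + 654.3·0.01020 + 474.7·0.02300 + 397.1·0.5667 + 692.8·0.3514 = 611.3 g
batch − LOI leaves glass = 3450 − 611.3 = 2839 g (= the summed oxide contributions)
wt % = 100 × oxide mass / glass mass

Glass mass = 2839 g (batch 3450 − LOI 611.3).
Composition: BaO 14.01%, PbO 16.34%, Na2O 6.061%, SiO2 34.21%, Al2O3 26.42%, Li2O 2.963%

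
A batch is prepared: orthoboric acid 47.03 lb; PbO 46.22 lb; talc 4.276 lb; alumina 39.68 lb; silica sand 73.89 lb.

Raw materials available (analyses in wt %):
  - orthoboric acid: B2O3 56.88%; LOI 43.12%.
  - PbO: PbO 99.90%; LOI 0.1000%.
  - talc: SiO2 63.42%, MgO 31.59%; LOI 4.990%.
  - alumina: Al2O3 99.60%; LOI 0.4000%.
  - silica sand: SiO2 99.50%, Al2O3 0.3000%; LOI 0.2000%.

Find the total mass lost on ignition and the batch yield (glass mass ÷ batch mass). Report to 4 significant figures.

Each numeric step runs at full float precision from start to finish. Working values appear, with 4-significant-figure rounding, at each printed step. A single rounding completes every reported figure; the derived quantities, which include glass mass, five oxide percentages, yield, ignition loss, the totals, are rebuilt at full float precision, precisely as stated by question or answer, using the weight values on 190.3 lb of glass.
Each material's LOI contribution:
  orthoboric acid: 47.03 × 0.4312 = 20.28 lb
  PbO: 46.22 × 0.001000 = 0.04622 lb
  talc: 4.276 × 0.04990 = 0.2134 lb
  alumina: 39.68 × 0.004000 = 0.1587 lb
  silica sand: 73.89 × 0.002000 = 0.1478 lb
Total LOI = 20.85 lb
Glass = batch − LOI = 211.1 − 20.85 = 190.3 lb

LOI loss = 20.85 lb; glass = 190.3 lb; yield = 90.13%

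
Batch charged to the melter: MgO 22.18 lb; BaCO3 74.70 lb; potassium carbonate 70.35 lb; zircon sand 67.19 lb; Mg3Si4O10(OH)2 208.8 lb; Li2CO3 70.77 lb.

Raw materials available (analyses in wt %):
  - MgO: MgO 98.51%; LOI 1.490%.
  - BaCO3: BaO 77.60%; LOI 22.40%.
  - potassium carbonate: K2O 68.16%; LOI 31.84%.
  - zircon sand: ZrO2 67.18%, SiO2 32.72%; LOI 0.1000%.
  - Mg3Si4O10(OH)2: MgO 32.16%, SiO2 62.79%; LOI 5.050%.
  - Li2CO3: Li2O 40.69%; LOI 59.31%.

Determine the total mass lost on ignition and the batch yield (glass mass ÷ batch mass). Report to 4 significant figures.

LOI loss = 92.05 lb; glass = 421.9 lb; yield = 82.09%

The working math maintains full float precision at each step. Intermediates appear rounded to 4 significant digits in the working — exactly one rounding goes into each reported number. The derived quantities are recomputed using the weight values for 421.9 lb of glass at exact precision (yield, ignition loss, glass mass, totals, six oxide percentages), as they appear in the problem or the answer.
LOI of each material in turn:
  MgO: 22.18 × 0.01490 = 0.3305 lb
  BaCO3: 74.70 × 0.2240 = 16.73 lb
  potassium carbonate: 70.35 × 0.3184 = 22.40 lb
  zircon sand: 67.19 × 0.001000 = 0.06719 lb
  Mg3Si4O10(OH)2: 208.8 × 0.05050 = 10.54 lb
  Li2CO3: 70.77 × 0.5931 = 41.97 lb
Total LOI = 92.05 lb
Glass = batch − LOI = 514.0 − 92.05 = 421.9 lb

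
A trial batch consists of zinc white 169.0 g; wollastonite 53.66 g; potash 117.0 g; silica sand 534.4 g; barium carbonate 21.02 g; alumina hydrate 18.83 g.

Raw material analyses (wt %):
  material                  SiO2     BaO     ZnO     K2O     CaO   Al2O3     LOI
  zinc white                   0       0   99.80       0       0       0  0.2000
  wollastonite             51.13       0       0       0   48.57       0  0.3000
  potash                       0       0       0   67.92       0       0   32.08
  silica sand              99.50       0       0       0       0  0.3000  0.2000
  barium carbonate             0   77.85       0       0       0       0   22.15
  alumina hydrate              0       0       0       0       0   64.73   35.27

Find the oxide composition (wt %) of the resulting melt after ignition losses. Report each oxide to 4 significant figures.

Each numeric step runs at exact precision all the way through; in-progress results appear, with 4-significant-digit rounding, when written out. Each reported number is rounded once only; derived quantities are carried in full precision (the six compositions, LOI, totals, yield, net glass mass) using the weight values on 863.5 g of glass precisely as stated by the problem or the answer.
Mass of each oxide from the mix:
  SiO2: 53.66·0.5113 + 534.4·0.9950 = 559.2 g
  BaO: 21.02·0.7785 = 16.36 g
  ZnO: 169.0·0.9980 = 168.7 g
  K2O: 117.0·0.6792 = 79.47 g
  CaO: 53.66·0.4857 = 26.06 g
  Al2O3: 534.4·0.003000 + 18.83·0.6473 = 13.79 g
LOI: 169.0·0.002000 + 53.66·0.003000 + 117.0·0.3208 + 534.4·0.002000 + 21.02·0.2215 + 18.83·0.3527 = 50.40 g
batch − LOI leaves glass = 913.9 − 50.40 = 863.5 g (the oxide masses sum to this)
each wt % is 100 × oxide ÷ glass

Glass mass = 863.5 g (batch 913.9 − LOI 50.40).
Composition: SiO2 64.75%, BaO 1.895%, ZnO 19.53%, K2O 9.203%, CaO 3.018%, Al2O3 1.597%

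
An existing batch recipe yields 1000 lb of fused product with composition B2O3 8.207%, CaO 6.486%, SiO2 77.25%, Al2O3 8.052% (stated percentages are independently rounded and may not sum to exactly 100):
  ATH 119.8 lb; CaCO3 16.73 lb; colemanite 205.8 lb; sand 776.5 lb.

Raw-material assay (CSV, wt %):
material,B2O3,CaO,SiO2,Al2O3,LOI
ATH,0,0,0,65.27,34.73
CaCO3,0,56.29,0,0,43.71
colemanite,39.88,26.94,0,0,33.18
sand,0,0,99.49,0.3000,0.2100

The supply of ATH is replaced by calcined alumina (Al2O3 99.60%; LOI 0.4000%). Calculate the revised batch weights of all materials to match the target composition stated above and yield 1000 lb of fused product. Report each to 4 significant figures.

Revised batch per 1000 lb fused product:
  calcined alumina: 78.50 lb
  CaCO3: 16.73 lb
  colemanite: 205.8 lb
  sand: 776.5 lb
Total batch = 1078 lb; LOI loss = 77.54 lb

The working math runs at full precision through every step — the intermediate values are displayed rounded to four significant digits at each printed step; every reported value takes just one rounding. The derived quantities (the yield, ignition loss, totals, glass mass, four oxide percentages) are rebuilt at full float precision starting from the weights for 1000 lb of glass, as given in the problem or answer text.
The oxide mass targets at 1000 lb fused product:
  B2O3: 8.207% × 1000 = 82.07 lb
  CaO: 6.486% × 1000 = 64.86 lb
  SiO2: 77.25% × 1000 = 772.5 lb
  Al2O3: 8.052% × 1000 = 80.52 lb
Checking each oxide sum with the batch weights as given, under the basis named above (sums match the target masses up to rounding of the answer):
  B2O3: 205.8·0.3988 = 82.07 lb (target 82.07 lb)
  CaO: 16.73·0.5629 + 205.8·0.2694 = 64.86 lb (target 64.86 lb)
  SiO2: 776.5·0.9949 = 772.5 lb (target 772.5 lb)
  Al2O3: 78.50·0.9960 + 776.5·0.003000 = 80.52 lb (target 80.52 lb)
The glass-mass cross-check: net batch after ignition = 1000 lb (the targets, summed, come to 1000 lb; with the basis standing at 1000 lb — rounding explains the deltas).
Batch grand total — Σ batch = 1078 lb; loss to ignition Σ batch·LOI = 77.54 lb; yield: glass divided by total = 92.80%.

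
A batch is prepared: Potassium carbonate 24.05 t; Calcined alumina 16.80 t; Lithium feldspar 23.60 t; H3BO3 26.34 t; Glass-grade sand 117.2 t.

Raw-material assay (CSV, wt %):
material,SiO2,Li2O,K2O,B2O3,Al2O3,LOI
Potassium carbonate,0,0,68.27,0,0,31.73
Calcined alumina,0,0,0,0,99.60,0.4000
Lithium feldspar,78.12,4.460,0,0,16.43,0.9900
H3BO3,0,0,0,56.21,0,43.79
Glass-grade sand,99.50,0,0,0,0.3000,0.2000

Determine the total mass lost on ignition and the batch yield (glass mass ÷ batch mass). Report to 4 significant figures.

In-progress results are displayed (rounded to four significant digits) at each printed step. Each numeric step maintains full precision at all times; a single rounding yields every reported number. All derived quantities (the totals, the five compositions, glass mass, the yield, LOI) are carried from the weighed amounts at 188.3 t of glass at exact precision, exactly as shown in the problem or the answer.
Material-by-material LOI:
  Potassium carbonate: 24.05 × 0.3173 = 7.631 t
  Calcined alumina: 16.80 × 0.004000 = 0.06720 t
  Lithium feldspar: 23.60 × 0.009900 = 0.2336 t
  H3BO3: 26.34 × 0.4379 = 11.53 t
  Glass-grade sand: 117.2 × 0.002000 = 0.2344 t
Total LOI = 19.70 t
Glass = batch − LOI = 208.0 − 19.70 = 188.3 t

LOI loss = 19.70 t; glass = 188.3 t; yield = 90.53%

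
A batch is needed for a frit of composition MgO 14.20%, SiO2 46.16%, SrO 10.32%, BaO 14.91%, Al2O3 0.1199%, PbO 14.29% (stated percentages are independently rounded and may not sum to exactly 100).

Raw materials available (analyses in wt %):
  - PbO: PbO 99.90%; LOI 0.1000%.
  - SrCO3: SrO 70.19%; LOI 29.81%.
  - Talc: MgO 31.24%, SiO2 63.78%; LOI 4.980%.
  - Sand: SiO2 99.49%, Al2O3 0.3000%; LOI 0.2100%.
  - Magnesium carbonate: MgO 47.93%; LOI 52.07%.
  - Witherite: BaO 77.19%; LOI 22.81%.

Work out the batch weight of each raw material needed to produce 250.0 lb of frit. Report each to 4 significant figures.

Batch per 250.0 lb frit:
  PbO: 35.76 lb
  SrCO3: 36.76 lb
  Talc: 25.08 lb
  Sand: 99.92 lb
  Magnesium carbonate: 57.72 lb
  Witherite: 48.29 lb
Total batch = 303.5 lb; LOI loss = 53.52 lb; yield = 82.37%

Values along the way are printed rounded to 4 significant digits; the working math runs at full float precision at all times; each reported figure is rounded exactly once; all derived quantities (ignition loss, the totals, six oxide percentages, the yield, net glass mass) are carried starting from the weights for 250.0 lb of glass at full float precision precisely as stated by the problem or answer text.
The oxide mass targets at 250.0 lb frit:
  MgO: 14.20% × 250.0 = 35.50 lb
  SiO2: 46.16% × 250.0 = 115.4 lb
  SrO: 10.32% × 250.0 = 25.80 lb
  BaO: 14.91% × 250.0 = 37.28 lb
  Al2O3: 0.1199% × 250.0 = 0.2998 lb
  PbO: 14.29% × 250.0 = 35.72 lb
Mass-balance tally per oxide applying the batch weights above, under the basis named above (sum by sum, the targets are met within answer rounding):
  MgO: 25.08·0.3124 + 57.72·0.4793 = 35.50 lb (target 35.50 lb)
  SiO2: 25.08·0.6378 + 99.92·0.9949 = 115.4 lb (target 115.4 lb)
  SrO: 36.76·0.7019 = 25.80 lb (target 25.80 lb)
  BaO: 48.29·0.7719 = 37.28 lb (target 37.28 lb)
  Al2O3: 99.92·0.003000 = 0.2998 lb (target 0.2998 lb)
  PbO: 35.76·0.9990 = 35.72 lb (target 35.72 lb)
Glass-mass closure: whole batch net of LOI = 250.0 lb (targets for the oxides total 250.0 lb; with the basis standing at 250.0 lb — deltas are rounding alone).
Batch grand total — Σ batch = 303.5 lb; LOI removed, Σ of batch·LOI: 53.52 lb; yield: glass divided by total = 82.37%.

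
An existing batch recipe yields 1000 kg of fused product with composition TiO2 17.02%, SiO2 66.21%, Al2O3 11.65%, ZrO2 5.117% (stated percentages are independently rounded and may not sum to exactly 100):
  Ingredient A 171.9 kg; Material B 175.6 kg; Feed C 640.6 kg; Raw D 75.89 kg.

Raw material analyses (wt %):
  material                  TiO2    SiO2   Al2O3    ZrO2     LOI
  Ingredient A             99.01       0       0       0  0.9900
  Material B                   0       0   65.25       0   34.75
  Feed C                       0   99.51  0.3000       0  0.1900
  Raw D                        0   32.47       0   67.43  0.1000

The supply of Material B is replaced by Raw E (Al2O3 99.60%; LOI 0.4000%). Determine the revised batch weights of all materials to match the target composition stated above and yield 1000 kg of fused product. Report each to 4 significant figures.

Revised batch per 1000 kg fused product:
  Ingredient A: 171.9 kg
  Raw E: 115.0 kg
  Feed C: 640.6 kg
  Raw D: 75.89 kg
Total batch = 1003 kg; LOI loss = 3.455 kg

In-progress results are shown with 4-significant-figure rounding within the worked lines — each numeric step runs at full precision in all steps — each reported value takes exactly one rounding — all derived quantities are re-derived from the weighed amounts per 1000 kg of glass in exact precision (four oxide percentages, net glass mass, LOI, the totals, yield), exactly as printed in problem or answer.
Target oxide masses per 1000 kg fused product:
  TiO2: 17.02% × 1000 = 170.2 kg
  SiO2: 66.21% × 1000 = 662.1 kg
  Al2O3: 11.65% × 1000 = 116.5 kg
  ZrO2: 5.117% × 1000 = 51.17 kg
Mass-balance tally per oxide using the reported weights, relative to the basis at hand (each sum matches its target mass up to rounding of the answer):
  TiO2: 171.9·0.9901 = 170.2 kg (target 170.2 kg)
  SiO2: 640.6·0.9951 + 75.89·0.3247 = 662.1 kg (target 662.1 kg)
  Al2O3: 115.0·0.9960 + 640.6·0.003000 = 116.5 kg (target 116.5 kg)
  ZrO2: 75.89·0.6743 = 51.17 kg (target 51.17 kg)
Glass-mass closure: net batch after ignition = 999.9 kg (oxide target masses add up to 1000 kg; with the basis standing at 1000 kg — deltas are rounding alone).
Total batch = Σ batch = 1003 kg; the LOI term Σ batch·LOI equals 3.455 kg; yield = glass ÷ total batch = 99.66%.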